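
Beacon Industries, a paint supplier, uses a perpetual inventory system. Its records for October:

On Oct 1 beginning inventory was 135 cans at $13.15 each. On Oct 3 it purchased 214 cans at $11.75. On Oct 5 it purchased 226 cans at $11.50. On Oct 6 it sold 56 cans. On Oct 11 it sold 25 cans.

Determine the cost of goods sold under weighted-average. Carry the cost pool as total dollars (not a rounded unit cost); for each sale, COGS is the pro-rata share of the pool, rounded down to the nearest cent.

COGS = $970.41

After Oct 1: 135 on hand, pool $1,775.25 (≈ $13.1500 each)
After Oct 3: 349 on hand, pool $4,289.75 (≈ $12.2915 each)
After Oct 5: 575 on hand, pool $6,888.75 (≈ $11.9804 each)
Oct 6, sell 56: 56/575 × $6,888.75 → $670.90
Oct 11, sell 25: 25/519 × $6,217.85 → $299.51
Total COGS = $670.90 + $299.51 = $970.41
Ending inventory (cost pool remaining) = $5,918.34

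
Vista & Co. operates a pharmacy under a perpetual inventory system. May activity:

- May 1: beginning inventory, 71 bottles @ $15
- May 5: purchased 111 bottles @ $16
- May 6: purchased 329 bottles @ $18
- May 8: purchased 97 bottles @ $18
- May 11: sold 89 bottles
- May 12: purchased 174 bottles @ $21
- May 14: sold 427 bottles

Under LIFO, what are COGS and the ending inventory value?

COGS = $9,810; ending inventory = $4,353

May 11, 89 sold [LIFO — newest first]: 89 @ $18 = $1,602
May 14, 427 sold [LIFO — newest first]: 174 @ $21 + 8 @ $18 + 245 @ $18 = $8,208
Total COGS = $1,602 + $8,208 = $9,810
Ending inventory: 71 @ $15 + 111 @ $16 + 84 @ $18 = $4,353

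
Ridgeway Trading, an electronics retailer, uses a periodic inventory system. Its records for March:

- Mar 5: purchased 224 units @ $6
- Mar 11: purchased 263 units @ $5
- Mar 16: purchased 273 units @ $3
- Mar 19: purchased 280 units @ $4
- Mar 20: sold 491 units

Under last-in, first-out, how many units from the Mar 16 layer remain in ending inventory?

Mar 20, 491 sold [LIFO — newest first]: 280 @ $4 + 211 @ $3 = $1,753
Ending inventory: 224 @ $6 + 263 @ $5 + 62 @ $3 = $2,845

62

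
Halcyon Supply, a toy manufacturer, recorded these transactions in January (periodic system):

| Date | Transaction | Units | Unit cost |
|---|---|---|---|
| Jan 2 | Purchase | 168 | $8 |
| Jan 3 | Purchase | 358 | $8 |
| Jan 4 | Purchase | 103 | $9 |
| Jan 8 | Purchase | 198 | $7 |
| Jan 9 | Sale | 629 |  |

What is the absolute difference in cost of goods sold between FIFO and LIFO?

$198

FIFO COGS: 168 @ $8 + 358 @ $8 + 103 @ $9 = $5,135
LIFO COGS: 198 @ $7 + 103 @ $9 + 328 @ $8 = $4,937
Difference = |$5,135 − $4,937| = $198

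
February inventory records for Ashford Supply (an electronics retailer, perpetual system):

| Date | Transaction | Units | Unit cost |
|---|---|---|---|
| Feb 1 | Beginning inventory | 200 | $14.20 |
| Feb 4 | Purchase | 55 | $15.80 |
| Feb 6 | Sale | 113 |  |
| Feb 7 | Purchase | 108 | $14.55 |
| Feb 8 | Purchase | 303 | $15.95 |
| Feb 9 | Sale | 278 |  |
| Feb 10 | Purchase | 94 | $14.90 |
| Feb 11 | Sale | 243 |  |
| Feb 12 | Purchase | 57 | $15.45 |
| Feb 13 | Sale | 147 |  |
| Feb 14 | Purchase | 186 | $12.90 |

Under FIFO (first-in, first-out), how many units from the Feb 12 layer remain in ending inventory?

36

Feb 6, 113 sold [FIFO — oldest first]: 113 @ $14.20 = $1,604.60
Feb 9, 278 sold [FIFO — oldest first]: 87 @ $14.20 + 55 @ $15.80 + 108 @ $14.55 + 28 @ $15.95 = $4,122.40
Feb 11, 243 sold [FIFO — oldest first]: 243 @ $15.95 = $3,875.85
Feb 13, 147 sold [FIFO — oldest first]: 32 @ $15.95 + 94 @ $14.90 + 21 @ $15.45 = $2,235.45
Total COGS = $1,604.60 + $4,122.40 + $3,875.85 + $2,235.45 = $11,838.30
Ending inventory: 36 @ $15.45 + 186 @ $12.90 = $2,955.60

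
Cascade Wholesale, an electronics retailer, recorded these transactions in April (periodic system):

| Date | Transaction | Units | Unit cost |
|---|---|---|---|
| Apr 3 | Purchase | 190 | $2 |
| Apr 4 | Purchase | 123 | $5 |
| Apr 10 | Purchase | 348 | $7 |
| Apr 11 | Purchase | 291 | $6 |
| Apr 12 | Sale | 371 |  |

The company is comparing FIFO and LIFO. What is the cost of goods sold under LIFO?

COGS = $2,306

FIFO COGS: 190 @ $2 + 123 @ $5 + 58 @ $7 = $1,401
LIFO COGS: 291 @ $6 + 80 @ $7 = $2,306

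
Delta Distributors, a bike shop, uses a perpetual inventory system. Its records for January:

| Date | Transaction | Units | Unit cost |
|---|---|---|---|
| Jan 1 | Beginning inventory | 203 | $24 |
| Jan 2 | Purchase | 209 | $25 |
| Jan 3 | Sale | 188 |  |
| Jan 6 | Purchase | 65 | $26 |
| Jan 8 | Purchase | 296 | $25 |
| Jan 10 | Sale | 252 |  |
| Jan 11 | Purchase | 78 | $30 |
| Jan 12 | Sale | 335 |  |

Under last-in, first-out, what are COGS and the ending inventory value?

COGS = $19,703; ending inventory = $1,824

Jan 3, 188 sold [LIFO — newest first]: 188 @ $25 = $4,700
Jan 10, 252 sold [LIFO — newest first]: 252 @ $25 = $6,300
Jan 12, 335 sold [LIFO — newest first]: 78 @ $30 + 44 @ $25 + 65 @ $26 + 21 @ $25 + 127 @ $24 = $8,703
Total COGS = $4,700 + $6,300 + $8,703 = $19,703
Ending inventory: 76 @ $24 = $1,824
Check: goods available $21,527 = COGS $19,703 + ending $1,824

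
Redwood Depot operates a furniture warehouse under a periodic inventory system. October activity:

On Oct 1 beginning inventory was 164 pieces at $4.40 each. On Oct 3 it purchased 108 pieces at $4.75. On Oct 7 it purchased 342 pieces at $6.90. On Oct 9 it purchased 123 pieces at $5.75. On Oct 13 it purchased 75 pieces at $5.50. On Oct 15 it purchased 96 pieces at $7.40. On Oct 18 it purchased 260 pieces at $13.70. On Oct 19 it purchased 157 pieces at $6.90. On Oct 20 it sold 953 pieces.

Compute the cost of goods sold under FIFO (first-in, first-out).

Oct 20, 953 sold [FIFO — oldest first]: 164 @ $4.40 + 108 @ $4.75 + 342 @ $6.90 + 123 @ $5.75 + 75 @ $5.50 + 96 @ $7.40 + 45 @ $13.70 = $6,041.05
Ending inventory: 215 @ $13.70 + 157 @ $6.90 = $4,028.80

COGS = $6,041.05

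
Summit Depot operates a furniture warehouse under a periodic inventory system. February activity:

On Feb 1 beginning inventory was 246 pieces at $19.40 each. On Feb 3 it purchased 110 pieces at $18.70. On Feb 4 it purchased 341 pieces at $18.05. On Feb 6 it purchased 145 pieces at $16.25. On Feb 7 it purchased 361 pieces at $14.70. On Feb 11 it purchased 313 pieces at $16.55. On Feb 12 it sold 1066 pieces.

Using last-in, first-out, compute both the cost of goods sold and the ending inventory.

Feb 12, 1066 sold [LIFO — newest first]: 313 @ $16.55 + 361 @ $14.70 + 145 @ $16.25 + 247 @ $18.05 = $17,301.45
Ending inventory: 246 @ $19.40 + 110 @ $18.70 + 94 @ $18.05 = $8,526.10
Check: goods available $25,827.55 = COGS $17,301.45 + ending $8,526.10

COGS = $17,301.45; ending inventory = $8,526.10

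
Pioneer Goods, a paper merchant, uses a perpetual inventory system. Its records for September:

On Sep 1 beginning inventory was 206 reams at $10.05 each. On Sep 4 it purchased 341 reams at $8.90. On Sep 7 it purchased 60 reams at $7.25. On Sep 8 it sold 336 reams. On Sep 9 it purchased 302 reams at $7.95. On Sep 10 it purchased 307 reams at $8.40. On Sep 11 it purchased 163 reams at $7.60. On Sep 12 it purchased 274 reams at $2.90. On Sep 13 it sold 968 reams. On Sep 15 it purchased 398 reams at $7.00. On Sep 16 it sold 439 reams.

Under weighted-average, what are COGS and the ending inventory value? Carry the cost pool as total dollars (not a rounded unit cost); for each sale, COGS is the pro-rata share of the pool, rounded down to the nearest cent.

After Sep 1: 206 on hand, pool $2,070.30 (≈ $10.0500 each)
After Sep 4: 547 on hand, pool $5,105.20 (≈ $9.3331 each)
After Sep 7: 607 on hand, pool $5,540.20 (≈ $9.1272 each)
Sep 8, sell 336: 336/607 × $5,540.20 → $3,066.73
After Sep 9: 573 on hand, pool $4,874.37 (≈ $8.5068 each)
After Sep 10: 880 on hand, pool $7,453.17 (≈ $8.4695 each)
After Sep 11: 1043 on hand, pool $8,691.97 (≈ $8.3336 each)
After Sep 12: 1317 on hand, pool $9,486.57 (≈ $7.2032 each)
Sep 13, sell 968: 968/1317 × $9,486.57 → $6,972.66
After Sep 15: 747 on hand, pool $5,299.91 (≈ $7.0949 each)
Sep 16, sell 439: 439/747 × $5,299.91 → $3,114.67
Total COGS = $3,066.73 + $6,972.66 + $3,114.67 = $13,154.06
Ending inventory (cost pool remaining) = $2,185.24
Check: goods available $15,339.30 = COGS $13,154.06 + ending $2,185.24

COGS = $13,154.06; ending inventory = $2,185.24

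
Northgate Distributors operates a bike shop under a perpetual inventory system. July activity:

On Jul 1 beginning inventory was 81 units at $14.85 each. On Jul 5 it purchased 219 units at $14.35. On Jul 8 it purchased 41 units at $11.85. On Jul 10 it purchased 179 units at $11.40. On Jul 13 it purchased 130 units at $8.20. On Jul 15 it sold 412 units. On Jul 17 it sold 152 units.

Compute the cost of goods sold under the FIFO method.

Jul 15, 412 sold [FIFO — oldest first]: 81 @ $14.85 + 219 @ $14.35 + 41 @ $11.85 + 71 @ $11.40 = $5,640.75
Jul 17, 152 sold [FIFO — oldest first]: 108 @ $11.40 + 44 @ $8.20 = $1,592.00
Total COGS = $5,640.75 + $1,592.00 = $7,232.75
Ending inventory: 86 @ $8.20 = $705.20

COGS = $7,232.75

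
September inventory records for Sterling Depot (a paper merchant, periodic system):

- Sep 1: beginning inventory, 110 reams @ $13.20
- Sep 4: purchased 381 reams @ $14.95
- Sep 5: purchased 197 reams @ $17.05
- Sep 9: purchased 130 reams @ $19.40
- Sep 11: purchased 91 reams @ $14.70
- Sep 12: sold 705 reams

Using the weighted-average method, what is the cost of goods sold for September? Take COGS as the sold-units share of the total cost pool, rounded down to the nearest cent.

COGS = $11,142.33

Sep 12, sell 705: 705/909 × $14,366.50 → $11,142.33
Ending inventory (cost pool remaining) = $3,224.17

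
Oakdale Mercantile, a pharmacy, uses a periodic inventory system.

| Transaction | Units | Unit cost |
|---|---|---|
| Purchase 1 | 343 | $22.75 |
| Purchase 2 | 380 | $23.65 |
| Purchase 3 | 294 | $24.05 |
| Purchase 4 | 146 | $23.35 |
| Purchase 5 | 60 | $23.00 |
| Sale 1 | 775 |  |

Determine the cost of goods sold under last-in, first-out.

COGS = $18,363.55

Sale 1 (775) [LIFO — newest first]: 60 @ $23.00 + 146 @ $23.35 + 294 @ $24.05 + 275 @ $23.65 = $18,363.55
Ending inventory: 343 @ $22.75 + 105 @ $23.65 = $10,286.50
Check: goods available $28,650.05 = COGS $18,363.55 + ending $10,286.50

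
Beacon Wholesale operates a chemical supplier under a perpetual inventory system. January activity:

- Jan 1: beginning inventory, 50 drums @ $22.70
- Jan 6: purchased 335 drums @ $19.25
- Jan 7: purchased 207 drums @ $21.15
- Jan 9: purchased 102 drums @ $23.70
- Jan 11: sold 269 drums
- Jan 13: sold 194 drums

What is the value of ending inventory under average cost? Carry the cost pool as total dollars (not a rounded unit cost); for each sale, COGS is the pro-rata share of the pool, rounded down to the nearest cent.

Ending inventory = $4,786.17

After Jan 1: 50 on hand, pool $1,135.00 (≈ $22.7000 each)
After Jan 6: 385 on hand, pool $7,583.75 (≈ $19.6981 each)
After Jan 7: 592 on hand, pool $11,961.80 (≈ $20.2057 each)
After Jan 9: 694 on hand, pool $14,379.20 (≈ $20.7193 each)
Jan 11, sell 269: 269/694 × $14,379.20 → $5,573.49
Jan 13, sell 194: 194/425 × $8,805.71 → $4,019.54
Total COGS = $5,573.49 + $4,019.54 = $9,593.03
Ending inventory (cost pool remaining) = $4,786.17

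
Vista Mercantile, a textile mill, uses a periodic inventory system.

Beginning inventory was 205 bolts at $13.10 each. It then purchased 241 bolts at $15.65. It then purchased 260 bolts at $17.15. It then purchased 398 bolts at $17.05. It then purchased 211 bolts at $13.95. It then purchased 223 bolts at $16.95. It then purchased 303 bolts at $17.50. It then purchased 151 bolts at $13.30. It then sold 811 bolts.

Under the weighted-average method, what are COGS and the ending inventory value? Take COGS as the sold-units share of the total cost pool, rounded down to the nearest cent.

COGS = $12,920.69; ending inventory = $18,815.46

Sale 1, sell 811: 811/1992 × $31,736.15 → $12,920.69
Ending inventory (cost pool remaining) = $18,815.46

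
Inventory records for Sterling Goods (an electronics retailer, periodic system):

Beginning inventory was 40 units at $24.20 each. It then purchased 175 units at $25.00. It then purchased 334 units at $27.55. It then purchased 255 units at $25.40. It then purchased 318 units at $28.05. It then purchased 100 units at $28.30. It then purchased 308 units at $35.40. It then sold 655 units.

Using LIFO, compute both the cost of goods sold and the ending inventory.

Sale 1 (655) [LIFO — newest first]: 308 @ $35.40 + 100 @ $28.30 + 247 @ $28.05 = $20,661.55
Ending inventory: 40 @ $24.20 + 175 @ $25.00 + 334 @ $27.55 + 255 @ $25.40 + 71 @ $28.05 = $23,013.25

COGS = $20,661.55; ending inventory = $23,013.25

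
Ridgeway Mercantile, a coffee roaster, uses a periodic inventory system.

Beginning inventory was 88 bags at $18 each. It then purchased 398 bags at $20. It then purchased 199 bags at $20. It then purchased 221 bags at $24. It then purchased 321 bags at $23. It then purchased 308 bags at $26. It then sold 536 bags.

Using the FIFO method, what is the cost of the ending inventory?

Ending inventory = $23,675

Sale 1 (536) [FIFO — oldest first]: 88 @ $18 + 398 @ $20 + 50 @ $20 = $10,544
Ending inventory: 149 @ $20 + 221 @ $24 + 321 @ $23 + 308 @ $26 = $23,675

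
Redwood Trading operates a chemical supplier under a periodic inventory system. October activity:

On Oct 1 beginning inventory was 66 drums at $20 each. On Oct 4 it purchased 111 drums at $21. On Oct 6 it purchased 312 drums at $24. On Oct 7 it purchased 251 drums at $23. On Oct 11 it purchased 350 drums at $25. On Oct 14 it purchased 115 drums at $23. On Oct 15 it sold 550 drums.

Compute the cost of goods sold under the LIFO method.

Oct 15, 550 sold [LIFO — newest first]: 115 @ $23 + 350 @ $25 + 85 @ $23 = $13,350
Ending inventory: 66 @ $20 + 111 @ $21 + 312 @ $24 + 166 @ $23 = $14,957

COGS = $13,350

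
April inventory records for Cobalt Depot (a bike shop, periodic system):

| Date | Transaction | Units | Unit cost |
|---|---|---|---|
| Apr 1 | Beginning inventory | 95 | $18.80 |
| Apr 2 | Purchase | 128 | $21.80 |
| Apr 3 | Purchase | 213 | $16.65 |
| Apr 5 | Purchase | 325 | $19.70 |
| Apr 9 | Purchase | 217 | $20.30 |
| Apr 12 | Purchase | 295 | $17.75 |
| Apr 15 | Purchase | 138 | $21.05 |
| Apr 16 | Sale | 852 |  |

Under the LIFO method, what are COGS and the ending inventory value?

COGS = $16,525.65; ending inventory = $10,545.95

Apr 16, 852 sold [LIFO — newest first]: 138 @ $21.05 + 295 @ $17.75 + 217 @ $20.30 + 202 @ $19.70 = $16,525.65
Ending inventory: 95 @ $18.80 + 128 @ $21.80 + 213 @ $16.65 + 123 @ $19.70 = $10,545.95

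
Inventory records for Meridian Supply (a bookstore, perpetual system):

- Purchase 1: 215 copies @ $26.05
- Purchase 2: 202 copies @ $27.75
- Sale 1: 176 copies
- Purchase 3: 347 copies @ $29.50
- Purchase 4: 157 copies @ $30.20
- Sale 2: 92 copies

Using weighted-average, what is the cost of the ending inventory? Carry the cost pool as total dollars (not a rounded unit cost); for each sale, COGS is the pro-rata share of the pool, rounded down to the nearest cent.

After Purchase 1: 215 on hand, pool $5,600.75 (≈ $26.0500 each)
After Purchase 2: 417 on hand, pool $11,206.25 (≈ $26.8735 each)
Sale 1, sell 176: 176/417 × $11,206.25 → $4,729.73
After Purchase 3: 588 on hand, pool $16,713.02 (≈ $28.4235 each)
After Purchase 4: 745 on hand, pool $21,454.42 (≈ $28.7979 each)
Sale 2, sell 92: 92/745 × $21,454.42 → $2,649.40
Total COGS = $4,729.73 + $2,649.40 = $7,379.13
Ending inventory (cost pool remaining) = $18,805.02

Ending inventory = $18,805.02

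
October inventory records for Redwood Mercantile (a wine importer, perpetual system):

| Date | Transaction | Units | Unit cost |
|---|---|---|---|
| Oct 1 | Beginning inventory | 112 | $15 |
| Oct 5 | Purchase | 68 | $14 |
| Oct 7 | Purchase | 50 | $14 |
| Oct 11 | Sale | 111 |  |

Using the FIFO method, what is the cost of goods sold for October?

Oct 11, 111 sold [FIFO — oldest first]: 111 @ $15 = $1,665
Ending inventory: 1 @ $15 + 68 @ $14 + 50 @ $14 = $1,667

COGS = $1,665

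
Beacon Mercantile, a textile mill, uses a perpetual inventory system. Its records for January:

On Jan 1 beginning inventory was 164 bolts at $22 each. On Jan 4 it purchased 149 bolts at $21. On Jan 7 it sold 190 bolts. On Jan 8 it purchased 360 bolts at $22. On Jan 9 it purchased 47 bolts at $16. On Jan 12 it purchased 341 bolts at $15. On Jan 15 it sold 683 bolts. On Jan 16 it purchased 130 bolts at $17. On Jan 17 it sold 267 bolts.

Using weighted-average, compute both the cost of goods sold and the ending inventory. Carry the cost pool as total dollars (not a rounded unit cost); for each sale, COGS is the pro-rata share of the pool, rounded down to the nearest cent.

COGS = $21,810.66; ending inventory = $923.34

After Jan 1: 164 on hand, pool $3,608.00 (≈ $22.0000 each)
After Jan 4: 313 on hand, pool $6,737.00 (≈ $21.5240 each)
Jan 7, sell 190: 190/313 × $6,737.00 → $4,089.55
After Jan 8: 483 on hand, pool $10,567.45 (≈ $21.8788 each)
After Jan 9: 530 on hand, pool $11,319.45 (≈ $21.3575 each)
After Jan 12: 871 on hand, pool $16,434.45 (≈ $18.8685 each)
Jan 15, sell 683: 683/871 × $16,434.45 → $12,887.17
After Jan 16: 318 on hand, pool $5,757.28 (≈ $18.1047 each)
Jan 17, sell 267: 267/318 × $5,757.28 → $4,833.94
Total COGS = $4,089.55 + $12,887.17 + $4,833.94 = $21,810.66
Ending inventory (cost pool remaining) = $923.34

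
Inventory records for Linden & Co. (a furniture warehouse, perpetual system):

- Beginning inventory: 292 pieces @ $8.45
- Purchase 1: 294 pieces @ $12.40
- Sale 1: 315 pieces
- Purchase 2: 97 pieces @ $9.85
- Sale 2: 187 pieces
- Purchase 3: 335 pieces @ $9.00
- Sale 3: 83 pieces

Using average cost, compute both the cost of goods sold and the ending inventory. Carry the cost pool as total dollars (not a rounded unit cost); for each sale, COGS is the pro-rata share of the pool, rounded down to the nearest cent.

After Beginning: 292 on hand, pool $2,467.40 (≈ $8.4500 each)
After Purchase 1: 586 on hand, pool $6,113.00 (≈ $10.4317 each)
Sale 1, sell 315: 315/586 × $6,113.00 → $3,285.99
After Purchase 2: 368 on hand, pool $3,782.46 (≈ $10.2784 each)
Sale 2, sell 187: 187/368 × $3,782.46 → $1,922.06
After Purchase 3: 516 on hand, pool $4,875.40 (≈ $9.4484 each)
Sale 3, sell 83: 83/516 × $4,875.40 → $784.22
Total COGS = $3,285.99 + $1,922.06 + $784.22 = $5,992.27
Ending inventory (cost pool remaining) = $4,091.18
Check: goods available $10,083.45 = COGS $5,992.27 + ending $4,091.18

COGS = $5,992.27; ending inventory = $4,091.18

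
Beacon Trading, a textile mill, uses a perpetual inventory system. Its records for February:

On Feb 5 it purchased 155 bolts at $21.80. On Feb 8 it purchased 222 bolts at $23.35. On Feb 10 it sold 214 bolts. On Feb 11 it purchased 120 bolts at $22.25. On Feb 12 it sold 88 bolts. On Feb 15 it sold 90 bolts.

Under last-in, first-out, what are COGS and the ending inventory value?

COGS = $8,943.70; ending inventory = $2,289.00

Feb 10, 214 sold [LIFO — newest first]: 214 @ $23.35 = $4,996.90
Feb 12, 88 sold [LIFO — newest first]: 88 @ $22.25 = $1,958.00
Feb 15, 90 sold [LIFO — newest first]: 32 @ $22.25 + 8 @ $23.35 + 50 @ $21.80 = $1,988.80
Total COGS = $4,996.90 + $1,958.00 + $1,988.80 = $8,943.70
Ending inventory: 105 @ $21.80 = $2,289.00
Check: goods available $11,232.70 = COGS $8,943.70 + ending $2,289.00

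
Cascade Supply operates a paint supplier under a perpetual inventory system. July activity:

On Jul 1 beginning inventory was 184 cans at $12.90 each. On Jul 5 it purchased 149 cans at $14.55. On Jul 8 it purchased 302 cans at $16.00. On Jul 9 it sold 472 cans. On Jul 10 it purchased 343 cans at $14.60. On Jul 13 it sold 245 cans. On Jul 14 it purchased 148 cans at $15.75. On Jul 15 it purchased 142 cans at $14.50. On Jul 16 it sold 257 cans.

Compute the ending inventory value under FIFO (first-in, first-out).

Ending inventory = $4,448.40

Jul 9, 472 sold [FIFO — oldest first]: 184 @ $12.90 + 149 @ $14.55 + 139 @ $16.00 = $6,765.55
Jul 13, 245 sold [FIFO — oldest first]: 163 @ $16.00 + 82 @ $14.60 = $3,805.20
Jul 16, 257 sold [FIFO — oldest first]: 257 @ $14.60 = $3,752.20
Total COGS = $6,765.55 + $3,805.20 + $3,752.20 = $14,322.95
Ending inventory: 4 @ $14.60 + 148 @ $15.75 + 142 @ $14.50 = $4,448.40
Check: goods available $18,771.35 = COGS $14,322.95 + ending $4,448.40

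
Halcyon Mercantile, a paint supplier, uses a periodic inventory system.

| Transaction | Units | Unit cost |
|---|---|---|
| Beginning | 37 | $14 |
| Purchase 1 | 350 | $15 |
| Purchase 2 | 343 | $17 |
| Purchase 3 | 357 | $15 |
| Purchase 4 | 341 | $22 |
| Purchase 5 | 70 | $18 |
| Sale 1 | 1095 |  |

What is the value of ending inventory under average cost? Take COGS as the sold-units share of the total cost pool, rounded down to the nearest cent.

Sale 1, sell 1095: 1095/1498 × $25,716.00 → $18,797.74
Ending inventory (cost pool remaining) = $6,918.26

Ending inventory = $6,918.26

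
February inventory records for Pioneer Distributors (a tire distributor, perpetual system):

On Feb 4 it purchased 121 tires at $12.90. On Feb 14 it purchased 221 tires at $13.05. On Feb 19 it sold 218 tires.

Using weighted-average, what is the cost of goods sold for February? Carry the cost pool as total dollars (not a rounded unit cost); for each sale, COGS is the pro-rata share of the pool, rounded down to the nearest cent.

After Feb 4: 121 on hand, pool $1,560.90 (≈ $12.9000 each)
After Feb 14: 342 on hand, pool $4,444.95 (≈ $12.9969 each)
Feb 19, sell 218: 218/342 × $4,444.95 → $2,833.33
Ending inventory (cost pool remaining) = $1,611.62

COGS = $2,833.33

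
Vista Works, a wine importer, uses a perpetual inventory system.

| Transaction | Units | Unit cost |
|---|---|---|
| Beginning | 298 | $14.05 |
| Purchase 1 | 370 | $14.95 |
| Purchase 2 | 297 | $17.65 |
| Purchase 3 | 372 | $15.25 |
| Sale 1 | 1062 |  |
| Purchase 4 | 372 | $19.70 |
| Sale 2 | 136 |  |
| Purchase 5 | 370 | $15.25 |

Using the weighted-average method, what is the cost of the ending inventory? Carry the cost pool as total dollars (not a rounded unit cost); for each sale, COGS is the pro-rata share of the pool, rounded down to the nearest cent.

Ending inventory = $14,782.36

After Beginning: 298 on hand, pool $4,186.90 (≈ $14.0500 each)
After Purchase 1: 668 on hand, pool $9,718.40 (≈ $14.5485 each)
After Purchase 2: 965 on hand, pool $14,960.45 (≈ $15.5031 each)
After Purchase 3: 1337 on hand, pool $20,633.45 (≈ $15.4326 each)
Sale 1, sell 1062: 1062/1337 × $20,633.45 → $16,389.47
After Purchase 4: 647 on hand, pool $11,572.38 (≈ $17.8862 each)
Sale 2, sell 136: 136/647 × $11,572.38 → $2,432.52
After Purchase 5: 881 on hand, pool $14,782.36 (≈ $16.7791 each)
Total COGS = $16,389.47 + $2,432.52 = $18,821.99
Ending inventory (cost pool remaining) = $14,782.36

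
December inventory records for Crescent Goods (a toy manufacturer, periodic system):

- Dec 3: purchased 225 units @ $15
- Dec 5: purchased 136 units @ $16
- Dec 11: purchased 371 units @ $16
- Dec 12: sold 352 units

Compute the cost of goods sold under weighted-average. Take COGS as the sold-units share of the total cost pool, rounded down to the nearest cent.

COGS = $5,523.80

Dec 12, sell 352: 352/732 × $11,487.00 → $5,523.80
Ending inventory (cost pool remaining) = $5,963.20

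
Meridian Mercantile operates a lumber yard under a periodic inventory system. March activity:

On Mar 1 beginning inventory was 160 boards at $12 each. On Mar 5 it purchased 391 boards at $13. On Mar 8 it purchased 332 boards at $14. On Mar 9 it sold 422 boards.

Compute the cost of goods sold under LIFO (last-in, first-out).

Mar 9, 422 sold [LIFO — newest first]: 332 @ $14 + 90 @ $13 = $5,818
Ending inventory: 160 @ $12 + 301 @ $13 = $5,833

COGS = $5,818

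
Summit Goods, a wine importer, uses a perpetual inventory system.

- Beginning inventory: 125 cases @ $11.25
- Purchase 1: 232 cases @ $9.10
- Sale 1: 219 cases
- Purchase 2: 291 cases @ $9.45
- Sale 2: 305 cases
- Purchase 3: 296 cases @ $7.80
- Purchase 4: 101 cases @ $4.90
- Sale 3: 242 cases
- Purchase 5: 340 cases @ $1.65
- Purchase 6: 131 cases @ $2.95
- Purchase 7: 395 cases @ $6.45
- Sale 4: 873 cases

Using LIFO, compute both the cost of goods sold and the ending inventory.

Sale 1 (219) [LIFO — newest first]: 219 @ $9.10 = $1,992.90
Sale 2 (305) [LIFO — newest first]: 291 @ $9.45 + 13 @ $9.10 + 1 @ $11.25 = $2,879.50
Sale 3 (242) [LIFO — newest first]: 101 @ $4.90 + 141 @ $7.80 = $1,594.70
Sale 4 (873) [LIFO — newest first]: 395 @ $6.45 + 131 @ $2.95 + 340 @ $1.65 + 7 @ $7.80 = $3,549.80
Total COGS = $1,992.90 + $2,879.50 + $1,594.70 + $3,549.80 = $10,016.90
Ending inventory: 124 @ $11.25 + 148 @ $7.80 = $2,549.40
Check: goods available $12,566.30 = COGS $10,016.90 + ending $2,549.40

COGS = $10,016.90; ending inventory = $2,549.40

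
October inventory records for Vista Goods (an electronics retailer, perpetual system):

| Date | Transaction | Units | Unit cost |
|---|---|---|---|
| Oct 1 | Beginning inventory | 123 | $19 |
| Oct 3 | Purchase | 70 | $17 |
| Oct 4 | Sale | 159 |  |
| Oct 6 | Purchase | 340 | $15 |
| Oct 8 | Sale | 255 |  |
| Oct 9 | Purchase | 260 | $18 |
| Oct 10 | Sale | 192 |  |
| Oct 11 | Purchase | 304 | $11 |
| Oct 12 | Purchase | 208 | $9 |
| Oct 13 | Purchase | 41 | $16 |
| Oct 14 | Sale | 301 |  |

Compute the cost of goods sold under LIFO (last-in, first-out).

Oct 4, 159 sold [LIFO — newest first]: 70 @ $17 + 89 @ $19 = $2,881
Oct 8, 255 sold [LIFO — newest first]: 255 @ $15 = $3,825
Oct 10, 192 sold [LIFO — newest first]: 192 @ $18 = $3,456
Oct 14, 301 sold [LIFO — newest first]: 41 @ $16 + 208 @ $9 + 52 @ $11 = $3,100
Total COGS = $2,881 + $3,825 + $3,456 + $3,100 = $13,262
Ending inventory: 34 @ $19 + 85 @ $15 + 68 @ $18 + 252 @ $11 = $5,917

COGS = $13,262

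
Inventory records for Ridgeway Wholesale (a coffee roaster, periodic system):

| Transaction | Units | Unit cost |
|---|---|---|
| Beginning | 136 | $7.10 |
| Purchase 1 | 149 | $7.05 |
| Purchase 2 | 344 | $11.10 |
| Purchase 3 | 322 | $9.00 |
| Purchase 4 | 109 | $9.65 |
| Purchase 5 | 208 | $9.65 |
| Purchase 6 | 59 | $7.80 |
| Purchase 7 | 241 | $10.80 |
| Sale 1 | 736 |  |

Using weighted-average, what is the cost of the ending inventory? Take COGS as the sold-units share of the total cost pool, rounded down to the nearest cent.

Ending inventory = $7,881.98

Sale 1, sell 736: 736/1568 × $14,854.50 → $6,972.52
Ending inventory (cost pool remaining) = $7,881.98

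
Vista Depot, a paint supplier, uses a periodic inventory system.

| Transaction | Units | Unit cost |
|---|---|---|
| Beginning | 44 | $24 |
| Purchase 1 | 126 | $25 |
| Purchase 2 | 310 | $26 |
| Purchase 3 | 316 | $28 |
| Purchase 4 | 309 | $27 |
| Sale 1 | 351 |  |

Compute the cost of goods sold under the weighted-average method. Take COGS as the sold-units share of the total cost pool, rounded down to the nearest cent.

Sale 1, sell 351: 351/1105 × $29,457.00 → $9,356.92
Ending inventory (cost pool remaining) = $20,100.08
Check: goods available $29,457.00 = COGS $9,356.92 + ending $20,100.08

COGS = $9,356.92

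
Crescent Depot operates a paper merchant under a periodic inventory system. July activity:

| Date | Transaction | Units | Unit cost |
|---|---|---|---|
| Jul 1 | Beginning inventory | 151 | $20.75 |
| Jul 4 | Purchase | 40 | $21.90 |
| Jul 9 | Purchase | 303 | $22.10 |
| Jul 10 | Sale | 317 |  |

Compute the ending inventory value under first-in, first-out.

Ending inventory = $3,911.70

Jul 10, 317 sold [FIFO — oldest first]: 151 @ $20.75 + 40 @ $21.90 + 126 @ $22.10 = $6,793.85
Ending inventory: 177 @ $22.10 = $3,911.70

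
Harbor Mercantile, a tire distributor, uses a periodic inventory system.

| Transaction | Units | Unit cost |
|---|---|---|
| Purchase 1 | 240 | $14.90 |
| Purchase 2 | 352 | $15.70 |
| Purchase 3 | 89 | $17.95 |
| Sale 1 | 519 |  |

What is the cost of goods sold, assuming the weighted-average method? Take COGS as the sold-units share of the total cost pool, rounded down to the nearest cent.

COGS = $8,154.58

Sale 1, sell 519: 519/681 × $10,699.95 → $8,154.58
Ending inventory (cost pool remaining) = $2,545.37
Check: goods available $10,699.95 = COGS $8,154.58 + ending $2,545.37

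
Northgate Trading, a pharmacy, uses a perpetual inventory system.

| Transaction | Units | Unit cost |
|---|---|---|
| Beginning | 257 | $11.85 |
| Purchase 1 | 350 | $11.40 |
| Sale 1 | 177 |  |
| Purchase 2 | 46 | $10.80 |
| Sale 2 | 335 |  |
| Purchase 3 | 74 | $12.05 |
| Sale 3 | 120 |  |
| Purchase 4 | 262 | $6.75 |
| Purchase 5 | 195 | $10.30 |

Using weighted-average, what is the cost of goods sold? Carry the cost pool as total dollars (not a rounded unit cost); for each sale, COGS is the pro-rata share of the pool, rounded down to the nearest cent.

COGS = $7,312.58

After Beginning: 257 on hand, pool $3,045.45 (≈ $11.8500 each)
After Purchase 1: 607 on hand, pool $7,035.45 (≈ $11.5905 each)
Sale 1, sell 177: 177/607 × $7,035.45 → $2,051.52
After Purchase 2: 476 on hand, pool $5,480.73 (≈ $11.5141 each)
Sale 2, sell 335: 335/476 × $5,480.73 → $3,857.23
After Purchase 3: 215 on hand, pool $2,515.20 (≈ $11.6986 each)
Sale 3, sell 120: 120/215 × $2,515.20 → $1,403.83
After Purchase 4: 357 on hand, pool $2,879.87 (≈ $8.0669 each)
After Purchase 5: 552 on hand, pool $4,888.37 (≈ $8.8557 each)
Total COGS = $2,051.52 + $3,857.23 + $1,403.83 = $7,312.58
Ending inventory (cost pool remaining) = $4,888.37
Check: goods available $12,200.95 = COGS $7,312.58 + ending $4,888.37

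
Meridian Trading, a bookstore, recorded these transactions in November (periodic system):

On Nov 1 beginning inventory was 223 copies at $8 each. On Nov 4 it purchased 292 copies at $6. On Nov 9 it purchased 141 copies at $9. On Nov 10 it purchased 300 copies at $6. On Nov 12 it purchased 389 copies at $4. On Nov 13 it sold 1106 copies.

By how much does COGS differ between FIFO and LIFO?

$924

FIFO COGS: 223 @ $8 + 292 @ $6 + 141 @ $9 + 300 @ $6 + 150 @ $4 = $7,205
LIFO COGS: 389 @ $4 + 300 @ $6 + 141 @ $9 + 276 @ $6 = $6,281
Difference = |$7,205 − $6,281| = $924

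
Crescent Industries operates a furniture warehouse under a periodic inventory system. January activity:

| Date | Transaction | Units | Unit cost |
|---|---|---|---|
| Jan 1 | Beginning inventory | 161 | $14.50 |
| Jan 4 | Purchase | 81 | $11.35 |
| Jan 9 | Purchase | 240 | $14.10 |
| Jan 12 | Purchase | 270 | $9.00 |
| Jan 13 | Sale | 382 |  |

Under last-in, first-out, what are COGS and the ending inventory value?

Jan 13, 382 sold [LIFO — newest first]: 270 @ $9.00 + 112 @ $14.10 = $4,009.20
Ending inventory: 161 @ $14.50 + 81 @ $11.35 + 128 @ $14.10 = $5,058.65

COGS = $4,009.20; ending inventory = $5,058.65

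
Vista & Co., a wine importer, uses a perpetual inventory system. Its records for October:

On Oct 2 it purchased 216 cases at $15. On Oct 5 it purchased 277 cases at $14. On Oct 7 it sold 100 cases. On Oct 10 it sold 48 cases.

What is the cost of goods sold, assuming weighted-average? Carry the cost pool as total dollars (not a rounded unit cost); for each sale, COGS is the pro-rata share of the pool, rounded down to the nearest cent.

After Oct 2: 216 on hand, pool $3,240.00 (≈ $15.0000 each)
After Oct 5: 493 on hand, pool $7,118.00 (≈ $14.4381 each)
Oct 7, sell 100: 100/493 × $7,118.00 → $1,443.81
Oct 10, sell 48: 48/393 × $5,674.19 → $693.03
Total COGS = $1,443.81 + $693.03 = $2,136.84
Ending inventory (cost pool remaining) = $4,981.16
Check: goods available $7,118.00 = COGS $2,136.84 + ending $4,981.16

COGS = $2,136.84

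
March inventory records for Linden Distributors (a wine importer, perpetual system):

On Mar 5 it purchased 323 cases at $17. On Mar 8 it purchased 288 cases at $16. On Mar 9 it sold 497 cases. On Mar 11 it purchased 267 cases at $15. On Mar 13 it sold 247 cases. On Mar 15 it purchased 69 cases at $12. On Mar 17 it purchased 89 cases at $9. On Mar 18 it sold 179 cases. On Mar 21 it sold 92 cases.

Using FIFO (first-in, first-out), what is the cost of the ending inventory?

Ending inventory = $189

Mar 9, 497 sold [FIFO — oldest first]: 323 @ $17 + 174 @ $16 = $8,275
Mar 13, 247 sold [FIFO — oldest first]: 114 @ $16 + 133 @ $15 = $3,819
Mar 18, 179 sold [FIFO — oldest first]: 134 @ $15 + 45 @ $12 = $2,550
Mar 21, 92 sold [FIFO — oldest first]: 24 @ $12 + 68 @ $9 = $900
Total COGS = $8,275 + $3,819 + $2,550 + $900 = $15,544
Ending inventory: 21 @ $9 = $189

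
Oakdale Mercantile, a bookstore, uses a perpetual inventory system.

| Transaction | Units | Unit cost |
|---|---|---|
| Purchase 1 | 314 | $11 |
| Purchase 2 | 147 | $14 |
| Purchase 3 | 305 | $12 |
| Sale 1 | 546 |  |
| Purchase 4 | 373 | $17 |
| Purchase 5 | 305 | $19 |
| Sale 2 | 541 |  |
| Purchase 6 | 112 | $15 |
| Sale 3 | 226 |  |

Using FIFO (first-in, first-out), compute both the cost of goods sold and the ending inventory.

Sale 1 (546) [FIFO — oldest first]: 314 @ $11 + 147 @ $14 + 85 @ $12 = $6,532
Sale 2 (541) [FIFO — oldest first]: 220 @ $12 + 321 @ $17 = $8,097
Sale 3 (226) [FIFO — oldest first]: 52 @ $17 + 174 @ $19 = $4,190
Total COGS = $6,532 + $8,097 + $4,190 = $18,819
Ending inventory: 131 @ $19 + 112 @ $15 = $4,169

COGS = $18,819; ending inventory = $4,169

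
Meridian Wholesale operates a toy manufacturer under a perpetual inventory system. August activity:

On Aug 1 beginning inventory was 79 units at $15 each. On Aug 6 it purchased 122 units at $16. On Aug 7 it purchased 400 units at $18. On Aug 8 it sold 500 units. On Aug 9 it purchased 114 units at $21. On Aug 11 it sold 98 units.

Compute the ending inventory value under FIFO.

Ending inventory = $2,448

Aug 8, 500 sold [FIFO — oldest first]: 79 @ $15 + 122 @ $16 + 299 @ $18 = $8,519
Aug 11, 98 sold [FIFO — oldest first]: 98 @ $18 = $1,764
Total COGS = $8,519 + $1,764 = $10,283
Ending inventory: 3 @ $18 + 114 @ $21 = $2,448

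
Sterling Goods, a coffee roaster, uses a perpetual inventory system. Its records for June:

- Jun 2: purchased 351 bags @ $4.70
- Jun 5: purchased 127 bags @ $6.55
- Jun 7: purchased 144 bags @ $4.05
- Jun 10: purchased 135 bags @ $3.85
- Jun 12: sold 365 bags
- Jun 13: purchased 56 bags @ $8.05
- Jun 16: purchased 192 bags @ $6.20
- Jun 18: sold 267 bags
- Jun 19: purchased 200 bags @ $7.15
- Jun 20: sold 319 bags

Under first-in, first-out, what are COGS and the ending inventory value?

Jun 12, 365 sold [FIFO — oldest first]: 351 @ $4.70 + 14 @ $6.55 = $1,741.40
Jun 18, 267 sold [FIFO — oldest first]: 113 @ $6.55 + 144 @ $4.05 + 10 @ $3.85 = $1,361.85
Jun 20, 319 sold [FIFO — oldest first]: 125 @ $3.85 + 56 @ $8.05 + 138 @ $6.20 = $1,787.65
Total COGS = $1,741.40 + $1,361.85 + $1,787.65 = $4,890.90
Ending inventory: 54 @ $6.20 + 200 @ $7.15 = $1,764.80
Check: goods available $6,655.70 = COGS $4,890.90 + ending $1,764.80

COGS = $4,890.90; ending inventory = $1,764.80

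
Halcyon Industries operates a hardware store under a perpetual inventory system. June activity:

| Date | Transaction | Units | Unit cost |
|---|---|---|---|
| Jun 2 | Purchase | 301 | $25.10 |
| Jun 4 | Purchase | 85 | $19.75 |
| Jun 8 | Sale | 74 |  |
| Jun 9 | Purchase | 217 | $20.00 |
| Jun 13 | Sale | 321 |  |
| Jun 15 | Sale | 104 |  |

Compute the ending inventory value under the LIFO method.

Jun 8, 74 sold [LIFO — newest first]: 74 @ $19.75 = $1,461.50
Jun 13, 321 sold [LIFO — newest first]: 217 @ $20.00 + 11 @ $19.75 + 93 @ $25.10 = $6,891.55
Jun 15, 104 sold [LIFO — newest first]: 104 @ $25.10 = $2,610.40
Total COGS = $1,461.50 + $6,891.55 + $2,610.40 = $10,963.45
Ending inventory: 104 @ $25.10 = $2,610.40
Check: goods available $13,573.85 = COGS $10,963.45 + ending $2,610.40

Ending inventory = $2,610.40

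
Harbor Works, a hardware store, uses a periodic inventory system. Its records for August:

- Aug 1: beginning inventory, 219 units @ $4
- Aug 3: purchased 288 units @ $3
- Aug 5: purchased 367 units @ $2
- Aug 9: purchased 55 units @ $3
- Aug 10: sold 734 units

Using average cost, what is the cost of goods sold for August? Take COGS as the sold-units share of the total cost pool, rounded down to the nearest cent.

Aug 10, sell 734: 734/929 × $2,639.00 → $2,085.06
Ending inventory (cost pool remaining) = $553.94
Check: goods available $2,639.00 = COGS $2,085.06 + ending $553.94

COGS = $2,085.06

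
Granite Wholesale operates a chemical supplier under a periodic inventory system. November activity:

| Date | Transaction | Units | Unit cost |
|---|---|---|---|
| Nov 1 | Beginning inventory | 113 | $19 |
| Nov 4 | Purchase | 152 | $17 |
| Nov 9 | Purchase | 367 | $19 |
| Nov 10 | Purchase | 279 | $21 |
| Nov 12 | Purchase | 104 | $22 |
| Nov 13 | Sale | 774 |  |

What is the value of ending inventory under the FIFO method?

Ending inventory = $5,165

Nov 13, 774 sold [FIFO — oldest first]: 113 @ $19 + 152 @ $17 + 367 @ $19 + 142 @ $21 = $14,686
Ending inventory: 137 @ $21 + 104 @ $22 = $5,165
Check: goods available $19,851 = COGS $14,686 + ending $5,165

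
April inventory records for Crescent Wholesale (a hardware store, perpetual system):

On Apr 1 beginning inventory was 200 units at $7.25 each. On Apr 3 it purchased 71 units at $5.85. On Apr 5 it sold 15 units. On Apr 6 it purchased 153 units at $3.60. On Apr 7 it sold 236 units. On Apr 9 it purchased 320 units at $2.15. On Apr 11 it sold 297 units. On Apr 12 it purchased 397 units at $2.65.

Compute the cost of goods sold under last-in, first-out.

Apr 5, 15 sold [LIFO — newest first]: 15 @ $5.85 = $87.75
Apr 7, 236 sold [LIFO — newest first]: 153 @ $3.60 + 56 @ $5.85 + 27 @ $7.25 = $1,074.15
Apr 11, 297 sold [LIFO — newest first]: 297 @ $2.15 = $638.55
Total COGS = $87.75 + $1,074.15 + $638.55 = $1,800.45
Ending inventory: 173 @ $7.25 + 23 @ $2.15 + 397 @ $2.65 = $2,355.75
Check: goods available $4,156.20 = COGS $1,800.45 + ending $2,355.75

COGS = $1,800.45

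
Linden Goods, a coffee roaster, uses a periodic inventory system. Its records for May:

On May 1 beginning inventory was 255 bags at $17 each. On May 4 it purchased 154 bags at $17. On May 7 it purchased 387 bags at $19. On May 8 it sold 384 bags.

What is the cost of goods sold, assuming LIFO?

COGS = $7,296

May 8, 384 sold [LIFO — newest first]: 384 @ $19 = $7,296
Ending inventory: 255 @ $17 + 154 @ $17 + 3 @ $19 = $7,010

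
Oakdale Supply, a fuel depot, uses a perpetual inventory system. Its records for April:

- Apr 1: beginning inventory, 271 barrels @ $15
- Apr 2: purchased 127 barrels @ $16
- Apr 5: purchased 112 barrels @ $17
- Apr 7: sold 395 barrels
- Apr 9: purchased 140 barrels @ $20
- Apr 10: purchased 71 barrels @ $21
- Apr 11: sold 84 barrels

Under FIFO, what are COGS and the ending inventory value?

COGS = $7,474; ending inventory = $4,818

Apr 7, 395 sold [FIFO — oldest first]: 271 @ $15 + 124 @ $16 = $6,049
Apr 11, 84 sold [FIFO — oldest first]: 3 @ $16 + 81 @ $17 = $1,425
Total COGS = $6,049 + $1,425 = $7,474
Ending inventory: 31 @ $17 + 140 @ $20 + 71 @ $21 = $4,818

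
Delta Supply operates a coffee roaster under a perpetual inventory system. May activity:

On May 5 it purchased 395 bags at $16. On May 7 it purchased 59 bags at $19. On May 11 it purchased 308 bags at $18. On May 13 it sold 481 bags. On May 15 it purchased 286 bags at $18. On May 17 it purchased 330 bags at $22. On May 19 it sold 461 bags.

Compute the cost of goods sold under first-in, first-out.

COGS = $16,225

May 13, 481 sold [FIFO — oldest first]: 395 @ $16 + 59 @ $19 + 27 @ $18 = $7,927
May 19, 461 sold [FIFO — oldest first]: 281 @ $18 + 180 @ $18 = $8,298
Total COGS = $7,927 + $8,298 = $16,225
Ending inventory: 106 @ $18 + 330 @ $22 = $9,168
Check: goods available $25,393 = COGS $16,225 + ending $9,168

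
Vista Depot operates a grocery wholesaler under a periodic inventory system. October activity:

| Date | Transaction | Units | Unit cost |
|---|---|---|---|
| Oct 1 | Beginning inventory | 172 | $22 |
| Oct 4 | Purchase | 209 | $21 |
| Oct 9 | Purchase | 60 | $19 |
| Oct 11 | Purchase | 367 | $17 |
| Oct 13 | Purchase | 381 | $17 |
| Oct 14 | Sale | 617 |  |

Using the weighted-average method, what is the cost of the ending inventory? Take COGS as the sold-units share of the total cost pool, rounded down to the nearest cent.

Ending inventory = $10,597.64

Oct 14, sell 617: 617/1189 × $22,029.00 → $11,431.36
Ending inventory (cost pool remaining) = $10,597.64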